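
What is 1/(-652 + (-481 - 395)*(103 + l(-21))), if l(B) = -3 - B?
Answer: -1/106648 ≈ -9.3766e-6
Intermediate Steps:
1/(-652 + (-481 - 395)*(103 + l(-21))) = 1/(-652 + (-481 - 395)*(103 + (-3 - 1*(-21)))) = 1/(-652 - 876*(103 + (-3 + 21))) = 1/(-652 - 876*(103 + 18)) = 1/(-652 - 876*121) = 1/(-652 - 105996) = 1/(-106648) = -1/106648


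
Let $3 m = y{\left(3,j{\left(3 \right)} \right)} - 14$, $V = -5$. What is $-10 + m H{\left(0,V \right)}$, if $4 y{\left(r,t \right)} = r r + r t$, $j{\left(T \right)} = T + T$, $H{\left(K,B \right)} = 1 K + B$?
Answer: $\frac{25}{12} \approx 2.0833$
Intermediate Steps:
$H{\left(K,B \right)} = B + K$ ($H{\left(K,B \right)} = K + B = B + K$)
$j{\left(T \right)} = 2 T$
$y{\left(r,t \right)} = \frac{r^{2}}{4} + \frac{r t}{4}$ ($y{\left(r,t \right)} = \frac{r r + r t}{4} = \frac{r^{2} + r t}{4} = \frac{r^{2}}{4} + \frac{r t}{4}$)
$m = - \frac{29}{12}$ ($m = \frac{\frac{1}{4} \cdot 3 \left(3 + 2 \cdot 3\right) - 14}{3} = \frac{\frac{1}{4} \cdot 3 \left(3 + 6\right) - 14}{3} = \frac{\frac{1}{4} \cdot 3 \cdot 9 - 14}{3} = \frac{\frac{27}{4} - 14}{3} = \frac{1}{3} \left(- \frac{29}{4}\right) = - \frac{29}{12} \approx -2.4167$)
$-10 + m H{\left(0,V \right)} = -10 - \frac{29 \left(-5 + 0\right)}{12} = -10 - - \frac{145}{12} = -10 + \frac{145}{12} = \frac{25}{12}$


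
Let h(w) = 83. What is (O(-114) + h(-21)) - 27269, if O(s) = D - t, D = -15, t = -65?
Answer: -27136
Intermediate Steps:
O(s) = 50 (O(s) = -15 - 1*(-65) = -15 + 65 = 50)
(O(-114) + h(-21)) - 27269 = (50 + 83) - 27269 = 133 - 27269 = -27136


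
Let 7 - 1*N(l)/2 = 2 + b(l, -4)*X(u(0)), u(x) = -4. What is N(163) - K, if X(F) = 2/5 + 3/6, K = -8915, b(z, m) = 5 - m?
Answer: 44544/5 ≈ 8908.8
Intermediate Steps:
X(F) = 9/10 (X(F) = 2*(⅕) + 3*(⅙) = ⅖ + ½ = 9/10)
N(l) = -31/5 (N(l) = 14 - 2*(2 + (5 - 1*(-4))*(9/10)) = 14 - 2*(2 + (5 + 4)*(9/10)) = 14 - 2*(2 + 9*(9/10)) = 14 - 2*(2 + 81/10) = 14 - 2*101/10 = 14 - 101/5 = -31/5)
N(163) - K = -31/5 - 1*(-8915) = -31/5 + 8915 = 44544/5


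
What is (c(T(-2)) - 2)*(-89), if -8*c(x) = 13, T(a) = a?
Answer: 2581/8 ≈ 322.63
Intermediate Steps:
c(x) = -13/8 (c(x) = -⅛*13 = -13/8)
(c(T(-2)) - 2)*(-89) = (-13/8 - 2)*(-89) = -29/8*(-89) = 2581/8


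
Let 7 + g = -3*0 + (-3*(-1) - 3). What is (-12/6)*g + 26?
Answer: 40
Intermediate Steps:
g = -7 (g = -7 + (-3*0 + (-3*(-1) - 3)) = -7 + (0 + (3 - 3)) = -7 + (0 + 0) = -7 + 0 = -7)
(-12/6)*g + 26 = -12/6*(-7) + 26 = -12*⅙*(-7) + 26 = -2*(-7) + 26 = 14 + 26 = 40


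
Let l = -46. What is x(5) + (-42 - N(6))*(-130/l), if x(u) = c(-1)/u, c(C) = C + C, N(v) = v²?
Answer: -25396/115 ≈ -220.83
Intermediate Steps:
c(C) = 2*C
x(u) = -2/u (x(u) = (2*(-1))/u = -2/u)
x(5) + (-42 - N(6))*(-130/l) = -2/5 + (-42 - 1*6²)*(-130/(-46)) = -2*⅕ + (-42 - 1*36)*(-130*(-1/46)) = -⅖ + (-42 - 36)*(65/23) = -⅖ - 78*65/23 = -⅖ - 5070/23 = -25396/115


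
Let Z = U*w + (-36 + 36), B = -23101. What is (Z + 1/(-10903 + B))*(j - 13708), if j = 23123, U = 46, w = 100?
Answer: 1472679226585/34004 ≈ 4.3309e+7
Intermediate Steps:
Z = 4600 (Z = 46*100 + (-36 + 36) = 4600 + 0 = 4600)
(Z + 1/(-10903 + B))*(j - 13708) = (4600 + 1/(-10903 - 23101))*(23123 - 13708) = (4600 + 1/(-34004))*9415 = (4600 - 1/34004)*9415 = (156418399/34004)*9415 = 1472679226585/34004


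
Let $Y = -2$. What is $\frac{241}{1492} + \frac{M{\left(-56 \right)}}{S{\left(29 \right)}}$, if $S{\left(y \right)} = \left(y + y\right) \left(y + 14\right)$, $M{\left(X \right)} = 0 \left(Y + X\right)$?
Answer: $\frac{241}{1492} \approx 0.16153$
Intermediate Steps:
$M{\left(X \right)} = 0$ ($M{\left(X \right)} = 0 \left(-2 + X\right) = 0$)
$S{\left(y \right)} = 2 y \left(14 + y\right)$
$\frac{241}{1492} + \frac{M{\left(-56 \right)}}{S{\left(29 \right)}} = \frac{241}{1492} + \frac{0}{2 \cdot 29 \left(14 + 29\right)} = 241 \cdot \frac{1}{1492} + \frac{0}{2 \cdot 29 \cdot 43} = \frac{241}{1492} + \frac{0}{2494} = \frac{241}{1492} + 0 \cdot \frac{1}{2494} = \frac{241}{1492} + 0 = \frac{241}{1492}$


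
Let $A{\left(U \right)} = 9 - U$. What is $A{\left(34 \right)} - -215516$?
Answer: $215491$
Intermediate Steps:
$A{\left(34 \right)} - -215516 = \left(9 - 34\right) - -215516 = \left(9 - 34\right) + 215516 = -25 + 215516 = 215491$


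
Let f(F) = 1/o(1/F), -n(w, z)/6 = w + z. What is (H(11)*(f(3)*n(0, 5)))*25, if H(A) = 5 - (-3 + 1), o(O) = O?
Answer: -15750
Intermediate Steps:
n(w, z) = -6*w - 6*z (n(w, z) = -6*(w + z) = -6*w - 6*z)
H(A) = 7 (H(A) = 5 - 1*(-2) = 5 + 2 = 7)
f(F) = F (f(F) = 1/(1/F) = F)
(H(11)*(f(3)*n(0, 5)))*25 = (7*(3*(-6*0 - 6*5)))*25 = (7*(3*(0 - 30)))*25 = (7*(3*(-30)))*25 = (7*(-90))*25 = -630*25 = -15750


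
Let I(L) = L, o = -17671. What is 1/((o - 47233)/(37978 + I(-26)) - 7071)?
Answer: -4744/33552937 ≈ -0.00014139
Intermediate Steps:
1/((o - 47233)/(37978 + I(-26)) - 7071) = 1/((-17671 - 47233)/(37978 - 26) - 7071) = 1/(-64904/37952 - 7071) = 1/(-64904*1/37952 - 7071) = 1/(-8113/4744 - 7071) = 1/(-33552937/4744) = -4744/33552937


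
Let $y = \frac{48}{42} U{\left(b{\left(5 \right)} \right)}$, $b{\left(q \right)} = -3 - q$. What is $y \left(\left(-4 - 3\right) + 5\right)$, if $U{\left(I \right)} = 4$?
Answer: $- \frac{64}{7} \approx -9.1429$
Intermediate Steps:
$y = \frac{32}{7}$ ($y = \frac{48}{42} \cdot 4 = 48 \cdot \frac{1}{42} \cdot 4 = \frac{8}{7} \cdot 4 = \frac{32}{7} \approx 4.5714$)
$y \left(\left(-4 - 3\right) + 5\right) = \frac{32 \left(\left(-4 - 3\right) + 5\right)}{7} = \frac{32 \left(-7 + 5\right)}{7} = \frac{32}{7} \left(-2\right) = - \frac{64}{7}$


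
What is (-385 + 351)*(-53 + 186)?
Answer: -4522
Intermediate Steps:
(-385 + 351)*(-53 + 186) = -34*133 = -4522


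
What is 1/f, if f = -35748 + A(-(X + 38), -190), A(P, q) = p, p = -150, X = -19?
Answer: -1/35898 ≈ -2.7857e-5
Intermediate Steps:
A(P, q) = -150
f = -35898 (f = -35748 - 150 = -35898)
1/f = 1/(-35898) = -1/35898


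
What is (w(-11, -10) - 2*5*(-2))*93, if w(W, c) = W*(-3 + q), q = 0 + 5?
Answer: -186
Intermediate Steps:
q = 5
w(W, c) = 2*W (w(W, c) = W*(-3 + 5) = W*2 = 2*W)
(w(-11, -10) - 2*5*(-2))*93 = (2*(-11) - 2*5*(-2))*93 = (-22 - 10*(-2))*93 = (-22 + 20)*93 = -2*93 = -186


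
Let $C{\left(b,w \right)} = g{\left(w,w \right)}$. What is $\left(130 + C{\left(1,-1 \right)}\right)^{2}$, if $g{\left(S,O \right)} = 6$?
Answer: $18496$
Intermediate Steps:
$C{\left(b,w \right)} = 6$
$\left(130 + C{\left(1,-1 \right)}\right)^{2} = \left(130 + 6\right)^{2} = 136^{2} = 18496$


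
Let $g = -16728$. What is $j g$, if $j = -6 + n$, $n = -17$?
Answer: $384744$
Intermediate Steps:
$j = -23$ ($j = -6 - 17 = -23$)
$j g = \left(-23\right) \left(-16728\right) = 384744$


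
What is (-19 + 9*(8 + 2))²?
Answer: 5041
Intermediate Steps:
(-19 + 9*(8 + 2))² = (-19 + 9*10)² = (-19 + 90)² = 71² = 5041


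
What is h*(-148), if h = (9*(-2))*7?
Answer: 18648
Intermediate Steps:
h = -126 (h = -18*7 = -126)
h*(-148) = -126*(-148) = 18648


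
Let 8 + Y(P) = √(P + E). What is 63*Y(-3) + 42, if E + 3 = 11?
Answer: -462 + 63*√5 ≈ -321.13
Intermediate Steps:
E = 8 (E = -3 + 11 = 8)
Y(P) = -8 + √(8 + P) (Y(P) = -8 + √(P + 8) = -8 + √(8 + P))
63*Y(-3) + 42 = 63*(-8 + √(8 - 3)) + 42 = 63*(-8 + √5) + 42 = (-504 + 63*√5) + 42 = -462 + 63*√5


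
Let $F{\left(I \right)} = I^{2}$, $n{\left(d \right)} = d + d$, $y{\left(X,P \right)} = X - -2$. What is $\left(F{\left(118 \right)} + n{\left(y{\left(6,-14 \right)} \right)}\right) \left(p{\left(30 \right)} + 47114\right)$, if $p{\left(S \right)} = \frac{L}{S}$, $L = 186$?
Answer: $656855588$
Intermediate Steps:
$y{\left(X,P \right)} = 2 + X$ ($y{\left(X,P \right)} = X + 2 = 2 + X$)
$n{\left(d \right)} = 2 d$
$p{\left(S \right)} = \frac{186}{S}$
$\left(F{\left(118 \right)} + n{\left(y{\left(6,-14 \right)} \right)}\right) \left(p{\left(30 \right)} + 47114\right) = \left(118^{2} + 2 \left(2 + 6\right)\right) \left(\frac{186}{30} + 47114\right) = \left(13924 + 2 \cdot 8\right) \left(186 \cdot \frac{1}{30} + 47114\right) = \left(13924 + 16\right) \left(\frac{31}{5} + 47114\right) = 13940 \cdot \frac{235601}{5} = 656855588$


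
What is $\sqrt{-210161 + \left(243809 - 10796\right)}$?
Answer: $2 \sqrt{5713} \approx 151.17$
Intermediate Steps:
$\sqrt{-210161 + \left(243809 - 10796\right)} = \sqrt{-210161 + 233013} = \sqrt{22852} = 2 \sqrt{5713}$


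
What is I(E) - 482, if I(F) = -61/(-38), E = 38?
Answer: -18255/38 ≈ -480.39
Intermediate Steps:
I(F) = 61/38 (I(F) = -61*(-1/38) = 61/38)
I(E) - 482 = 61/38 - 482 = -18255/38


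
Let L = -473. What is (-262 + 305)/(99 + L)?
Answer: -43/374 ≈ -0.11497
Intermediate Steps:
(-262 + 305)/(99 + L) = (-262 + 305)/(99 - 473) = 43/(-374) = 43*(-1/374) = -43/374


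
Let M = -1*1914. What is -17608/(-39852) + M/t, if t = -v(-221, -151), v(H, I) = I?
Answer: -18404480/1504413 ≈ -12.234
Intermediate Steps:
M = -1914
t = 151 (t = -1*(-151) = 151)
-17608/(-39852) + M/t = -17608/(-39852) - 1914/151 = -17608*(-1/39852) - 1914*1/151 = 4402/9963 - 1914/151 = -18404480/1504413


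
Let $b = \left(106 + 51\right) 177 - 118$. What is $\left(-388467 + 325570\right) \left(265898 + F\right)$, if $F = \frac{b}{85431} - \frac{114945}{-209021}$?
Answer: $- \frac{298642656743951870048}{17856873051} \approx -1.6724 \cdot 10^{10}$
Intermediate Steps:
$b = 27671$ ($b = 157 \cdot 177 - 118 = 27789 - 118 = 27671$)
$F = \frac{15603686386}{17856873051}$ ($F = \frac{27671}{85431} - \frac{114945}{-209021} = 27671 \cdot \frac{1}{85431} - - \frac{114945}{209021} = \frac{27671}{85431} + \frac{114945}{209021} = \frac{15603686386}{17856873051} \approx 0.87382$)
$\left(-388467 + 325570\right) \left(265898 + F\right) = \left(-388467 + 325570\right) \left(265898 + \frac{15603686386}{17856873051}\right) = \left(-62897\right) \frac{4748122434201184}{17856873051} = - \frac{298642656743951870048}{17856873051}$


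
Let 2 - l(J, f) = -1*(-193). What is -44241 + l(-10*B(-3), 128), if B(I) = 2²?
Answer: -44432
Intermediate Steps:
B(I) = 4
l(J, f) = -191 (l(J, f) = 2 - (-1)*(-193) = 2 - 1*193 = 2 - 193 = -191)
-44241 + l(-10*B(-3), 128) = -44241 - 191 = -44432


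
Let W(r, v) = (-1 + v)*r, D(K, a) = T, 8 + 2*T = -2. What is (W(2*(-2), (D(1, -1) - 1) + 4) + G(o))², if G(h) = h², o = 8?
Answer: 5776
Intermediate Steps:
T = -5 (T = -4 + (½)*(-2) = -4 - 1 = -5)
D(K, a) = -5
W(r, v) = r*(-1 + v)
(W(2*(-2), (D(1, -1) - 1) + 4) + G(o))² = ((2*(-2))*(-1 + ((-5 - 1) + 4)) + 8²)² = (-4*(-1 + (-6 + 4)) + 64)² = (-4*(-1 - 2) + 64)² = (-4*(-3) + 64)² = (12 + 64)² = 76² = 5776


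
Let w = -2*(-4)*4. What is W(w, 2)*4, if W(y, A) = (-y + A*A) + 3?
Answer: -100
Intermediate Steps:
w = 32 (w = 8*4 = 32)
W(y, A) = 3 + A² - y (W(y, A) = (-y + A²) + 3 = (A² - y) + 3 = 3 + A² - y)
W(w, 2)*4 = (3 + 2² - 1*32)*4 = (3 + 4 - 32)*4 = -25*4 = -100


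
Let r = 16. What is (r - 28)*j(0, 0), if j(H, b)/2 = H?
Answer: 0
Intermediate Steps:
j(H, b) = 2*H
(r - 28)*j(0, 0) = (16 - 28)*(2*0) = -12*0 = 0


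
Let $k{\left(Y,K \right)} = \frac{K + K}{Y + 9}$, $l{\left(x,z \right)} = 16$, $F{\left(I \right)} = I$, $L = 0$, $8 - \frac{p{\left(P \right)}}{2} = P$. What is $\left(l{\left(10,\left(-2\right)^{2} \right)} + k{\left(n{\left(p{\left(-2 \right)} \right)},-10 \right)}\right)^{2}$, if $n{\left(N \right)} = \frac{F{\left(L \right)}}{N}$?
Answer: $\frac{15376}{81} \approx 189.83$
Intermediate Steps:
$p{\left(P \right)} = 16 - 2 P$
$n{\left(N \right)} = 0$ ($n{\left(N \right)} = \frac{0}{N} = 0$)
$k{\left(Y,K \right)} = \frac{2 K}{9 + Y}$
$\left(l{\left(10,\left(-2\right)^{2} \right)} + k{\left(n{\left(p{\left(-2 \right)} \right)},-10 \right)}\right)^{2} = \left(16 + 2 \left(-10\right) \frac{1}{9 + 0}\right)^{2} = \left(16 + 2 \left(-10\right) \frac{1}{9}\right)^{2} = \left(16 - \frac{20}{9}\right)^{2} = \left(\frac{124}{9}\right)^{2} = \frac{15376}{81}$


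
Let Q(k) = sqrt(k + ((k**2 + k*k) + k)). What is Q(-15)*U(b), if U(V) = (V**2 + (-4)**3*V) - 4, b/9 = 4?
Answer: -2024*sqrt(105) ≈ -20740.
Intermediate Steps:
b = 36 (b = 9*4 = 36)
Q(k) = sqrt(2*k + 2*k**2) (Q(k) = sqrt(k + ((k**2 + k**2) + k)) = sqrt(k + (2*k**2 + k)) = sqrt(k + (k + 2*k**2)) = sqrt(2*k + 2*k**2))
U(V) = -4 + V**2 - 64*V (U(V) = (V**2 - 64*V) - 4 = -4 + V**2 - 64*V)
Q(-15)*U(b) = (sqrt(2)*sqrt(-15*(1 - 15)))*(-4 + 36**2 - 64*36) = (sqrt(2)*sqrt(-15*(-14)))*(-4 + 1296 - 2304) = (sqrt(2)*sqrt(210))*(-1012) = (2*sqrt(105))*(-1012) = -2024*sqrt(105)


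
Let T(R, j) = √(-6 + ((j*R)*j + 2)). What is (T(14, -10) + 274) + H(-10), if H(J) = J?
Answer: 264 + 2*√349 ≈ 301.36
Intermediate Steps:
T(R, j) = √(-4 + R*j²) (T(R, j) = √(-6 + ((R*j)*j + 2)) = √(-6 + (R*j² + 2)) = √(-6 + (2 + R*j²)) = √(-4 + R*j²))
(T(14, -10) + 274) + H(-10) = (√(-4 + 14*(-10)²) + 274) - 10 = (√(-4 + 14*100) + 274) - 10 = (√(-4 + 1400) + 274) - 10 = (√1396 + 274) - 10 = (2*√349 + 274) - 10 = (274 + 2*√349) - 10 = 264 + 2*√349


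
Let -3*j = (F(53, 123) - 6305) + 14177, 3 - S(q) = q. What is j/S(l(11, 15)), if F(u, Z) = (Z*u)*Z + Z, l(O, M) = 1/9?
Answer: -1214748/13 ≈ -93442.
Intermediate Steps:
l(O, M) = 1/9
S(q) = 3 - q
F(u, Z) = Z + u*Z**2 (F(u, Z) = u*Z**2 + Z = Z + u*Z**2)
j = -269944 (j = -((123*(1 + 123*53) - 6305) + 14177)/3 = -((123*(1 + 6519) - 6305) + 14177)/3 = -((123*6520 - 6305) + 14177)/3 = -((801960 - 6305) + 14177)/3 = -(795655 + 14177)/3 = -1/3*809832 = -269944)
j/S(l(11, 15)) = -269944/(3 - 1*1/9) = -269944/(3 - 1/9) = -269944/26/9 = -269944*9/26 = -1214748/13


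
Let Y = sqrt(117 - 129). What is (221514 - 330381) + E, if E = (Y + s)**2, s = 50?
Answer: -106379 + 200*I*sqrt(3) ≈ -1.0638e+5 + 346.41*I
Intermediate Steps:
Y = 2*I*sqrt(3) (Y = sqrt(-12) = 2*I*sqrt(3) ≈ 3.4641*I)
E = (50 + 2*I*sqrt(3))**2 (E = (2*I*sqrt(3) + 50)**2 = (50 + 2*I*sqrt(3))**2 ≈ 2488.0 + 346.41*I)
(221514 - 330381) + E = (221514 - 330381) + (2488 + 200*I*sqrt(3)) = -108867 + (2488 + 200*I*sqrt(3)) = -106379 + 200*I*sqrt(3)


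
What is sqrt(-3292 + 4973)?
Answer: 41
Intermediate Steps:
sqrt(-3292 + 4973) = sqrt(1681) = 41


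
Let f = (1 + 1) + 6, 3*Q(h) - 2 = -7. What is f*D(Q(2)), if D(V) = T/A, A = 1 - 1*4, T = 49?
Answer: -392/3 ≈ -130.67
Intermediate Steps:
A = -3 (A = 1 - 4 = -3)
Q(h) = -5/3 (Q(h) = 2/3 + (1/3)*(-7) = 2/3 - 7/3 = -5/3)
D(V) = -49/3 (D(V) = 49/(-3) = 49*(-1/3) = -49/3)
f = 8 (f = 2 + 6 = 8)
f*D(Q(2)) = 8*(-49/3) = -392/3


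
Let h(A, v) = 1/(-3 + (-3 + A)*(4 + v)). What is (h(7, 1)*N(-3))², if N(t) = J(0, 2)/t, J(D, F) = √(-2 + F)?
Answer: 0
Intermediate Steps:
N(t) = 0 (N(t) = √(-2 + 2)/t = √0/t = 0/t = 0)
(h(7, 1)*N(-3))² = (0/(-15 - 3*1 + 4*7 + 7*1))² = (0/(-15 - 3 + 28 + 7))² = (0/17)² = ((1/17)*0)² = 0² = 0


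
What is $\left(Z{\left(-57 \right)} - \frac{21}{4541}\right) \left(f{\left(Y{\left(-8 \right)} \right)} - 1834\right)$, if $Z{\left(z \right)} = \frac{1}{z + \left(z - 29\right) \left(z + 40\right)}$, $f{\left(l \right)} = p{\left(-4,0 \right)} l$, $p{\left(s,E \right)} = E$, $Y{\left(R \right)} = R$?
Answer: $\frac{45783976}{6380105} \approx 7.1761$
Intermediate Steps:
$f{\left(l \right)} = 0$ ($f{\left(l \right)} = 0 l = 0$)
$Z{\left(z \right)} = \frac{1}{z + \left(-29 + z\right) \left(40 + z\right)}$
$\left(Z{\left(-57 \right)} - \frac{21}{4541}\right) \left(f{\left(Y{\left(-8 \right)} \right)} - 1834\right) = \left(\frac{1}{-1160 + \left(-57\right)^{2} + 12 \left(-57\right)} - \frac{21}{4541}\right) \left(0 - 1834\right) = \left(\frac{1}{-1160 + 3249 - 684} - \frac{21}{4541}\right) \left(-1834\right) = \left(\frac{1}{1405} - \frac{21}{4541}\right) \left(-1834\right) = \left(- \frac{24964}{6380105}\right) \left(-1834\right) = \frac{45783976}{6380105}$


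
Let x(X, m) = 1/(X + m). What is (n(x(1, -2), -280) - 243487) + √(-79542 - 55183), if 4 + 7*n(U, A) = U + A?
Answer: -1704694/7 + 5*I*√5389 ≈ -2.4353e+5 + 367.05*I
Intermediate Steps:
n(U, A) = -4/7 + A/7 + U/7 (n(U, A) = -4/7 + (U + A)/7 = -4/7 + (A + U)/7 = -4/7 + (A/7 + U/7) = -4/7 + A/7 + U/7)
(n(x(1, -2), -280) - 243487) + √(-79542 - 55183) = ((-4/7 + (⅐)*(-280) + 1/(7*(1 - 2))) - 243487) + √(-79542 - 55183) = ((-4/7 - 40 + (⅐)/(-1)) - 243487) + √(-134725) = ((-4/7 - 40 + (⅐)*(-1)) - 243487) + 5*I*√5389 = ((-4/7 - 40 - ⅐) - 243487) + 5*I*√5389 = (-285/7 - 243487) + 5*I*√5389 = -1704694/7 + 5*I*√5389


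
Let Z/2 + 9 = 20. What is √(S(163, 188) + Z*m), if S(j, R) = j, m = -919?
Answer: I*√20055 ≈ 141.62*I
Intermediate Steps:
Z = 22 (Z = -18 + 2*20 = -18 + 40 = 22)
√(S(163, 188) + Z*m) = √(163 + 22*(-919)) = √(163 - 20218) = √(-20055) = I*√20055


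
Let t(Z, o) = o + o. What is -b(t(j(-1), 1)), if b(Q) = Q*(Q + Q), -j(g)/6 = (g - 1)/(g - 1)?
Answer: -8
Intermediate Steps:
j(g) = -6 (j(g) = -6*(g - 1)/(g - 1) = -6*(-1 + g)/(-1 + g) = -6*1 = -6)
t(Z, o) = 2*o
b(Q) = 2*Q**2 (b(Q) = Q*(2*Q) = 2*Q**2)
-b(t(j(-1), 1)) = -2*(2*1)**2 = -2*2**2 = -2*4 = -1*8 = -8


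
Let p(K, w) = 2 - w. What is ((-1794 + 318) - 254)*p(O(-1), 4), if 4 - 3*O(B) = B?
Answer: 3460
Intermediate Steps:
O(B) = 4/3 - B/3
((-1794 + 318) - 254)*p(O(-1), 4) = ((-1794 + 318) - 254)*(2 - 1*4) = (-1476 - 254)*(2 - 4) = -1730*(-2) = 3460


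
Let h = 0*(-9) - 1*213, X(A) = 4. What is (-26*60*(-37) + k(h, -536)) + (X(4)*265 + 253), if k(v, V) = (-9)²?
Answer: 59114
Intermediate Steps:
h = -213 (h = 0 - 213 = -213)
k(v, V) = 81
(-26*60*(-37) + k(h, -536)) + (X(4)*265 + 253) = (-26*60*(-37) + 81) + (4*265 + 253) = (-1560*(-37) + 81) + (1060 + 253) = (57720 + 81) + 1313 = 57801 + 1313 = 59114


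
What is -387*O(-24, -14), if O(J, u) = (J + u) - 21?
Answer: 22833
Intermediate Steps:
O(J, u) = -21 + J + u
-387*O(-24, -14) = -387*(-21 - 24 - 14) = -387*(-59) = 22833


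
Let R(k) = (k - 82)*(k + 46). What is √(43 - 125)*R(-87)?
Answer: 6929*I*√82 ≈ 62745.0*I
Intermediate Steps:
R(k) = (-82 + k)*(46 + k)
√(43 - 125)*R(-87) = √(43 - 125)*(-3772 + (-87)² - 36*(-87)) = √(-82)*(-3772 + 7569 + 3132) = (I*√82)*6929 = 6929*I*√82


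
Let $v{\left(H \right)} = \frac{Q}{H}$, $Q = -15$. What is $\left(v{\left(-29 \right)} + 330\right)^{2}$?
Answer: $\frac{91872225}{841} \approx 1.0924 \cdot 10^{5}$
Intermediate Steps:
$v{\left(H \right)} = - \frac{15}{H}$
$\left(v{\left(-29 \right)} + 330\right)^{2} = \left(- \frac{15}{-29} + 330\right)^{2} = \left(\left(-15\right) \left(- \frac{1}{29}\right) + 330\right)^{2} = \left(\frac{15}{29} + 330\right)^{2} = \left(\frac{9585}{29}\right)^{2} = \frac{91872225}{841}$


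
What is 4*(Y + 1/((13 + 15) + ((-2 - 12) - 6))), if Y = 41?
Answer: 329/2 ≈ 164.50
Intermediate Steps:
4*(Y + 1/((13 + 15) + ((-2 - 12) - 6))) = 4*(41 + 1/((13 + 15) + ((-2 - 12) - 6))) = 4*(41 + 1/(28 + (-14 - 6))) = 4*(41 + 1/(28 - 20)) = 4*(41 + 1/8) = 4*(41 + ⅛) = 4*(329/8) = 329/2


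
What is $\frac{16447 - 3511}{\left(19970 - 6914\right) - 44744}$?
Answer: $- \frac{1617}{3961} \approx -0.40823$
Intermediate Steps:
$\frac{16447 - 3511}{\left(19970 - 6914\right) - 44744} = \frac{12936}{13056 - 44744} = \frac{12936}{-31688} = 12936 \left(- \frac{1}{31688}\right) = - \frac{1617}{3961}$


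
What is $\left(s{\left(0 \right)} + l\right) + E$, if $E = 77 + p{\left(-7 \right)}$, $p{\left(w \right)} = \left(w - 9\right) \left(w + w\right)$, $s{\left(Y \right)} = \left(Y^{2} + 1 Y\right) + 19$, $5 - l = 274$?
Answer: $51$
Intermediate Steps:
$l = -269$ ($l = 5 - 274 = -269$)
$s{\left(Y \right)} = 19 + Y + Y^{2}$ ($s{\left(Y \right)} = \left(Y^{2} + Y\right) + 19 = \left(Y + Y^{2}\right) + 19 = 19 + Y + Y^{2}$)
$p{\left(w \right)} = 2 w \left(-9 + w\right)$ ($p{\left(w \right)} = \left(-9 + w\right) 2 w = 2 w \left(-9 + w\right)$)
$E = 301$ ($E = 77 + 2 \left(-7\right) \left(-9 - 7\right) = 77 + 2 \left(-7\right) \left(-16\right) = 77 + 224 = 301$)
$\left(s{\left(0 \right)} + l\right) + E = \left(\left(19 + 0 + 0^{2}\right) - 269\right) + 301 = \left(\left(19 + 0 + 0\right) - 269\right) + 301 = \left(19 - 269\right) + 301 = -250 + 301 = 51$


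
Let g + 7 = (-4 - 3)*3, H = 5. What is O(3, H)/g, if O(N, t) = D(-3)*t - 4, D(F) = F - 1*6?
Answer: 7/4 ≈ 1.7500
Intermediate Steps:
g = -28 (g = -7 + (-4 - 3)*3 = -7 - 7*3 = -7 - 21 = -28)
D(F) = -6 + F (D(F) = F - 6 = -6 + F)
O(N, t) = -4 - 9*t (O(N, t) = (-6 - 3)*t - 4 = -9*t - 4 = -4 - 9*t)
O(3, H)/g = (-4 - 9*5)/(-28) = -(-4 - 45)/28 = -1/28*(-49) = 7/4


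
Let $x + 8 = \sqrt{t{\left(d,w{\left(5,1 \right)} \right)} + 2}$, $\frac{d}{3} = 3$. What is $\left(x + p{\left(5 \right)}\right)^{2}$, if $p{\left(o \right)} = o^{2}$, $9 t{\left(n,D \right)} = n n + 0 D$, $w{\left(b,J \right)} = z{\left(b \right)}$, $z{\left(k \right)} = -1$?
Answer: $\left(17 + \sqrt{11}\right)^{2} \approx 412.77$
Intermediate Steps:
$d = 9$ ($d = 3 \cdot 3 = 9$)
$w{\left(b,J \right)} = -1$
$t{\left(n,D \right)} = \frac{n^{2}}{9}$ ($t{\left(n,D \right)} = \frac{n n + 0 D}{9} = \frac{n^{2} + 0}{9} = \frac{n^{2}}{9}$)
$x = -8 + \sqrt{11}$ ($x = -8 + \sqrt{\frac{9^{2}}{9} + 2} = -8 + \sqrt{\frac{1}{9} \cdot 81 + 2} = -8 + \sqrt{9 + 2} = -8 + \sqrt{11} \approx -4.6834$)
$\left(x + p{\left(5 \right)}\right)^{2} = \left(\left(-8 + \sqrt{11}\right) + 5^{2}\right)^{2} = \left(\left(-8 + \sqrt{11}\right) + 25\right)^{2} = \left(17 + \sqrt{11}\right)^{2}$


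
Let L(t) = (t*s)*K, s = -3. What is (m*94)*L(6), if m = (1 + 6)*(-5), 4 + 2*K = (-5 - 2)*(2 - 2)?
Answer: -118440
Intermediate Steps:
K = -2 (K = -2 + ((-5 - 2)*(2 - 2))/2 = -2 + (-7*0)/2 = -2 + (1/2)*0 = -2 + 0 = -2)
L(t) = 6*t (L(t) = (t*(-3))*(-2) = -3*t*(-2) = 6*t)
m = -35 (m = 7*(-5) = -35)
(m*94)*L(6) = (-35*94)*(6*6) = -3290*36 = -118440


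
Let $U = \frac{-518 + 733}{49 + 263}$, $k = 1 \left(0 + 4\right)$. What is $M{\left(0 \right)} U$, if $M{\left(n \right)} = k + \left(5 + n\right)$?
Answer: $\frac{645}{104} \approx 6.2019$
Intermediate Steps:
$k = 4$ ($k = 1 \cdot 4 = 4$)
$U = \frac{215}{312} \approx 0.6891$
$M{\left(n \right)} = 9 + n$ ($M{\left(n \right)} = 4 + \left(5 + n\right) = 9 + n$)
$M{\left(0 \right)} U = \left(9 + 0\right) \frac{215}{312} = 9 \cdot \frac{215}{312} = \frac{645}{104}$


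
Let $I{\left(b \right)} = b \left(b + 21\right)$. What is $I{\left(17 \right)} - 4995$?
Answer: $-4349$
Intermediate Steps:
$I{\left(b \right)} = b \left(21 + b\right)$
$I{\left(17 \right)} - 4995 = 17 \left(21 + 17\right) - 4995 = 17 \cdot 38 - 4995 = 646 - 4995 = -4349$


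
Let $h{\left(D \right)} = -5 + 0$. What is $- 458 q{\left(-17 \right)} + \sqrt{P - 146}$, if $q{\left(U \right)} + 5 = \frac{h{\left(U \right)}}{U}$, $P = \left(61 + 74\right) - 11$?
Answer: $\frac{36640}{17} + i \sqrt{22} \approx 2155.3 + 4.6904 i$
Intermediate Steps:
$h{\left(D \right)} = -5$
$P = 124$ ($P = 135 - 11 = 124$)
$q{\left(U \right)} = -5 - \frac{5}{U}$
$- 458 q{\left(-17 \right)} + \sqrt{P - 146} = - 458 \left(-5 - \frac{5}{-17}\right) + \sqrt{124 - 146} = - 458 \left(-5 - - \frac{5}{17}\right) + \sqrt{-22} = - 458 \left(-5 + \frac{5}{17}\right) + i \sqrt{22} = \left(-458\right) \left(- \frac{80}{17}\right) + i \sqrt{22} = \frac{36640}{17} + i \sqrt{22}$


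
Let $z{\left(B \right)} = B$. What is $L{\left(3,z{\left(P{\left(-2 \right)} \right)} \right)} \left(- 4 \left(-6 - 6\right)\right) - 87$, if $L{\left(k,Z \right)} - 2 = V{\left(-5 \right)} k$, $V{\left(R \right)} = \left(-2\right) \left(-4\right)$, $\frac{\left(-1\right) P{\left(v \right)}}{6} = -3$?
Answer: $1161$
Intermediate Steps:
$P{\left(v \right)} = 18$ ($P{\left(v \right)} = \left(-6\right) \left(-3\right) = 18$)
$V{\left(R \right)} = 8$
$L{\left(k,Z \right)} = 2 + 8 k$
$L{\left(3,z{\left(P{\left(-2 \right)} \right)} \right)} \left(- 4 \left(-6 - 6\right)\right) - 87 = \left(2 + 8 \cdot 3\right) \left(- 4 \left(-6 - 6\right)\right) - 87 = \left(2 + 24\right) \left(\left(-4\right) \left(-12\right)\right) - 87 = 26 \cdot 48 - 87 = 1248 - 87 = 1161$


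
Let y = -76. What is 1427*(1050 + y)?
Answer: 1389898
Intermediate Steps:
1427*(1050 + y) = 1427*(1050 - 76) = 1427*974 = 1389898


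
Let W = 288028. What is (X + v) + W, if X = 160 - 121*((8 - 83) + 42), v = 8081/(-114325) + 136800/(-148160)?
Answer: 30931621725069/105864950 ≈ 2.9218e+5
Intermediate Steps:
v = -105230881/105864950 (v = 8081*(-1/114325) + 136800*(-1/148160) = -8081/114325 - 855/926 = -105230881/105864950 ≈ -0.99401)
X = 4153 (X = 160 - 121*(-75 + 42) = 160 - 121*(-33) = 160 + 3993 = 4153)
(X + v) + W = (4153 - 105230881/105864950) + 288028 = 439551906469/105864950 + 288028 = 30931621725069/105864950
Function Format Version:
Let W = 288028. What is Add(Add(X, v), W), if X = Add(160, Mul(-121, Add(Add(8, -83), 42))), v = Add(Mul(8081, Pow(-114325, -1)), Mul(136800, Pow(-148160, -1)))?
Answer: Rational(30931621725069, 105864950) ≈ 2.9218e+5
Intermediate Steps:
v = Rational(-105230881, 105864950) (v = Add(Mul(8081, Rational(-1, 114325)), Mul(136800, Rational(-1, 148160))) = Add(Rational(-8081, 114325), Rational(-855, 926)) = Rational(-105230881, 105864950) ≈ -0.99401)
X = 4153 (X = Add(160, Mul(-121, Add(-75, 42))) = Add(160, Mul(-121, -33)) = Add(160, 3993) = 4153)
Add(Add(X, v), W) = Add(Add(4153, Rational(-105230881, 105864950)), 288028) = Add(Rational(439551906469, 105864950), 288028) = Rational(30931621725069, 105864950)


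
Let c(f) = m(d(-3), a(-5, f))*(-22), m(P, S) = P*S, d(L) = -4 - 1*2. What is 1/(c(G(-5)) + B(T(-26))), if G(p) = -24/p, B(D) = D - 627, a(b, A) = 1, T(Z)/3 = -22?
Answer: -1/561 ≈ -0.0017825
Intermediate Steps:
T(Z) = -66 (T(Z) = 3*(-22) = -66)
B(D) = -627 + D
d(L) = -6 (d(L) = -4 - 2 = -6)
c(f) = 132 (c(f) = -6*1*(-22) = -6*(-22) = 132)
1/(c(G(-5)) + B(T(-26))) = 1/(132 + (-627 - 66)) = 1/(132 - 693) = 1/(-561) = -1/561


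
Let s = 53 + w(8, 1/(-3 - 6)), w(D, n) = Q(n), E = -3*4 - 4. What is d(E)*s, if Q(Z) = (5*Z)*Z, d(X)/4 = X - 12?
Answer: -481376/81 ≈ -5942.9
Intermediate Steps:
E = -16 (E = -12 - 4 = -16)
d(X) = -48 + 4*X (d(X) = 4*(X - 12) = 4*(-12 + X) = -48 + 4*X)
Q(Z) = 5*Z²
w(D, n) = 5*n²
s = 4298/81 (s = 53 + 5*(1/(-3 - 6))² = 53 + 5*(1/(-9))² = 53 + 5*(-⅑)² = 53 + 5*(1/81) = 53 + 5/81 = 4298/81 ≈ 53.062)
d(E)*s = (-48 + 4*(-16))*(4298/81) = (-48 - 64)*(4298/81) = -112*4298/81 = -481376/81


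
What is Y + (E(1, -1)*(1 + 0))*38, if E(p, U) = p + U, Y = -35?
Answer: -35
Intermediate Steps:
E(p, U) = U + p
Y + (E(1, -1)*(1 + 0))*38 = -35 + ((-1 + 1)*(1 + 0))*38 = -35 + (0*1)*38 = -35 + 0*38 = -35 + 0 = -35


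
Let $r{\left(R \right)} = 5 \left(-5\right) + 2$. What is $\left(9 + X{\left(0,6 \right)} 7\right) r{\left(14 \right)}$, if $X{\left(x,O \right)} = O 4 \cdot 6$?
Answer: $-23391$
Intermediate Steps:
$r{\left(R \right)} = -23$ ($r{\left(R \right)} = -25 + 2 = -23$)
$X{\left(x,O \right)} = 24 O$ ($X{\left(x,O \right)} = 4 O 6 = 24 O$)
$\left(9 + X{\left(0,6 \right)} 7\right) r{\left(14 \right)} = \left(9 + 24 \cdot 6 \cdot 7\right) \left(-23\right) = \left(9 + 144 \cdot 7\right) \left(-23\right) = \left(9 + 1008\right) \left(-23\right) = 1017 \left(-23\right) = -23391$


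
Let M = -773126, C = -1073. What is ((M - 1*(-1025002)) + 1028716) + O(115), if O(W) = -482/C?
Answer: 1374075698/1073 ≈ 1.2806e+6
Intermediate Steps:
O(W) = 482/1073 (O(W) = -482/(-1073) = -482*(-1/1073) = 482/1073)
((M - 1*(-1025002)) + 1028716) + O(115) = ((-773126 - 1*(-1025002)) + 1028716) + 482/1073 = ((-773126 + 1025002) + 1028716) + 482/1073 = (251876 + 1028716) + 482/1073 = 1280592 + 482/1073 = 1374075698/1073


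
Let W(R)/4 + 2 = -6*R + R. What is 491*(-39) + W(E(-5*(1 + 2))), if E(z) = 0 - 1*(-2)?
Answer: -19197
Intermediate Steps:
E(z) = 2 (E(z) = 0 + 2 = 2)
W(R) = -8 - 20*R (W(R) = -8 + 4*(-6*R + R) = -8 + 4*(-5*R) = -8 - 20*R)
491*(-39) + W(E(-5*(1 + 2))) = 491*(-39) + (-8 - 20*2) = -19149 + (-8 - 40) = -19149 - 48 = -19197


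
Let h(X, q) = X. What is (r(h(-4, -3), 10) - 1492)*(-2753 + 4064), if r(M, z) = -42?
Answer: -2011074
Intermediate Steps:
(r(h(-4, -3), 10) - 1492)*(-2753 + 4064) = (-42 - 1492)*(-2753 + 4064) = -1534*1311 = -2011074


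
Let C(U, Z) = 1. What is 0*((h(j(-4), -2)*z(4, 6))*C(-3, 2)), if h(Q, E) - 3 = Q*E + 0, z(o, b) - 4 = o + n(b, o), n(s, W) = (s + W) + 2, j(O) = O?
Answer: 0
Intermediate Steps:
n(s, W) = 2 + W + s (n(s, W) = (W + s) + 2 = 2 + W + s)
z(o, b) = 6 + b + 2*o (z(o, b) = 4 + (o + (2 + o + b)) = 4 + (o + (2 + b + o)) = 4 + (2 + b + 2*o) = 6 + b + 2*o)
h(Q, E) = 3 + E*Q (h(Q, E) = 3 + (Q*E + 0) = 3 + (E*Q + 0) = 3 + E*Q)
0*((h(j(-4), -2)*z(4, 6))*C(-3, 2)) = 0*(((3 - 2*(-4))*(6 + 6 + 2*4))*1) = 0*(((3 + 8)*(6 + 6 + 8))*1) = 0*((11*20)*1) = 0*(220*1) = 0*220 = 0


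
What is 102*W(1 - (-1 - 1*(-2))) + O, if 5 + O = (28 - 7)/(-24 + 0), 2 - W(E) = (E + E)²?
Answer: 1585/8 ≈ 198.13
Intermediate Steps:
W(E) = 2 - 4*E² (W(E) = 2 - (E + E)² = 2 - (2*E)² = 2 - 4*E²)
O = -47/8 (O = -5 + (28 - 7)/(-24 + 0) = -5 + 21/(-24) = -5 + 21*(-1/24) = -5 - 7/8 = -47/8 ≈ -5.8750)
102*W(1 - (-1 - 1*(-2))) + O = 102*(2 - 4*(1 - (-1 - 1*(-2)))²) - 47/8 = 102*(2 - 4*(1 - (-1 + 2))²) - 47/8 = 102*(2 - 4*(1 - 1*1)²) - 47/8 = 102*(2 - 4*(1 - 1)²) - 47/8 = 102*(2 - 4*0²) - 47/8 = 102*(2 - 4*0) - 47/8 = 102*(2 + 0) - 47/8 = 102*2 - 47/8 = 204 - 47/8 = 1585/8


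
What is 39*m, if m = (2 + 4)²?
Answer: 1404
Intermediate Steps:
m = 36 (m = 6² = 36)
39*m = 39*36 = 1404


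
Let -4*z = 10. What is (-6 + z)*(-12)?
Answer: 102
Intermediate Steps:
z = -5/2 (z = -¼*10 = -5/2 ≈ -2.5000)
(-6 + z)*(-12) = (-6 - 5/2)*(-12) = -17/2*(-12) = 102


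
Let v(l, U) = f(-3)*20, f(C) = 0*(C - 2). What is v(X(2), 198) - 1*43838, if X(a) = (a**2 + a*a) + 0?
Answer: -43838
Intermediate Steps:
X(a) = 2*a**2 (X(a) = (a**2 + a**2) + 0 = 2*a**2 + 0 = 2*a**2)
f(C) = 0 (f(C) = 0*(-2 + C) = 0)
v(l, U) = 0 (v(l, U) = 0*20 = 0)
v(X(2), 198) - 1*43838 = 0 - 1*43838 = 0 - 43838 = -43838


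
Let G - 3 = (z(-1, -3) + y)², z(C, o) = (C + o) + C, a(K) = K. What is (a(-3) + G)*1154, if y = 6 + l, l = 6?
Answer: 56546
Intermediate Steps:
z(C, o) = o + 2*C
y = 12 (y = 6 + 6 = 12)
G = 52 (G = 3 + ((-3 + 2*(-1)) + 12)² = 3 + ((-3 - 2) + 12)² = 3 + (-5 + 12)² = 3 + 7² = 3 + 49 = 52)
(a(-3) + G)*1154 = (-3 + 52)*1154 = 49*1154 = 56546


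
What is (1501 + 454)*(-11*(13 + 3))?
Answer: -344080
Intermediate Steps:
(1501 + 454)*(-11*(13 + 3)) = 1955*(-11*16) = 1955*(-176) = -344080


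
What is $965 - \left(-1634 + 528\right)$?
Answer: $2071$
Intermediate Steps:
$965 - \left(-1634 + 528\right) = 965 - -1106 = 965 + 1106 = 2071$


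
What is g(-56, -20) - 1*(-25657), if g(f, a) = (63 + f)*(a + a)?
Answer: 25377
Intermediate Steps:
g(f, a) = 2*a*(63 + f) (g(f, a) = (63 + f)*(2*a) = 2*a*(63 + f))
g(-56, -20) - 1*(-25657) = 2*(-20)*(63 - 56) - 1*(-25657) = 2*(-20)*7 + 25657 = -280 + 25657 = 25377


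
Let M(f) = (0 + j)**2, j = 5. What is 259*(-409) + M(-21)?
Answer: -105906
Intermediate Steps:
M(f) = 25 (M(f) = (0 + 5)**2 = 5**2 = 25)
259*(-409) + M(-21) = 259*(-409) + 25 = -105931 + 25 = -105906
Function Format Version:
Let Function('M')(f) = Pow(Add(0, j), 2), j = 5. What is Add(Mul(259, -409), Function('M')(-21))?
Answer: -105906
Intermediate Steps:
Function('M')(f) = 25 (Function('M')(f) = Pow(Add(0, 5), 2) = Pow(5, 2) = 25)
Add(Mul(259, -409), Function('M')(-21)) = Add(Mul(259, -409), 25) = Add(-105931, 25) = -105906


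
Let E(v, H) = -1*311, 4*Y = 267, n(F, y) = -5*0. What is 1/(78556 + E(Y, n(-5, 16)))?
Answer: 1/78245 ≈ 1.2780e-5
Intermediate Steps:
n(F, y) = 0
Y = 267/4 (Y = (¼)*267 = 267/4 ≈ 66.750)
E(v, H) = -311
1/(78556 + E(Y, n(-5, 16))) = 1/(78556 - 311) = 1/78245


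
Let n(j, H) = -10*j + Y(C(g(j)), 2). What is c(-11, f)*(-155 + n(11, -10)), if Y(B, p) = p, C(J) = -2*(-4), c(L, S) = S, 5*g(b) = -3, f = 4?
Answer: -1052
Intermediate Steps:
g(b) = -3/5 (g(b) = (1/5)*(-3) = -3/5)
C(J) = 8
n(j, H) = 2 - 10*j (n(j, H) = -10*j + 2 = 2 - 10*j)
c(-11, f)*(-155 + n(11, -10)) = 4*(-155 + (2 - 10*11)) = 4*(-155 + (2 - 110)) = 4*(-155 - 108) = 4*(-263) = -1052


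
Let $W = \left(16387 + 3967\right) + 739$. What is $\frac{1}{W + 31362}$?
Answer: $\frac{1}{52455} \approx 1.9064 \cdot 10^{-5}$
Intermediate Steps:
$W = 21093$ ($W = 20354 + 739 = 21093$)
$\frac{1}{W + 31362} = \frac{1}{21093 + 31362} = \frac{1}{52455}$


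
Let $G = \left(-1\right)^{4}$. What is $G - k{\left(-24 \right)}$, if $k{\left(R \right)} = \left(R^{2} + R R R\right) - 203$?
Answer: $13452$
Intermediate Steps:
$G = 1$
$k{\left(R \right)} = -203 + R^{2} + R^{3}$ ($k{\left(R \right)} = \left(R^{2} + R^{2} R\right) - 203 = \left(R^{2} + R^{3}\right) - 203 = -203 + R^{2} + R^{3}$)
$G - k{\left(-24 \right)} = 1 - \left(-203 + \left(-24\right)^{2} + \left(-24\right)^{3}\right) = 1 - \left(-203 + 576 - 13824\right) = 1 - -13451 = 1 + 13451 = 13452$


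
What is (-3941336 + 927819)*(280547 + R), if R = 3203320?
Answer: -10498692430239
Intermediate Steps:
(-3941336 + 927819)*(280547 + R) = (-3941336 + 927819)*(280547 + 3203320) = -3013517*3483867 = -10498692430239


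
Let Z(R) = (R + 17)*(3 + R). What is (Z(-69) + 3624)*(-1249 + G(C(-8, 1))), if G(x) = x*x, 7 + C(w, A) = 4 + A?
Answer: -8784720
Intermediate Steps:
C(w, A) = -3 + A (C(w, A) = -7 + (4 + A) = -3 + A)
Z(R) = (3 + R)*(17 + R) (Z(R) = (17 + R)*(3 + R) = (3 + R)*(17 + R))
G(x) = x²
(Z(-69) + 3624)*(-1249 + G(C(-8, 1))) = ((51 + (-69)² + 20*(-69)) + 3624)*(-1249 + (-3 + 1)²) = ((51 + 4761 - 1380) + 3624)*(-1249 + (-2)²) = (3432 + 3624)*(-1249 + 4) = 7056*(-1245) = -8784720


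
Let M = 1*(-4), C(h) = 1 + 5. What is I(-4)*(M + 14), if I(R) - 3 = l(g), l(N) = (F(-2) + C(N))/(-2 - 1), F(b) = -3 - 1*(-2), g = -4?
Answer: 40/3 ≈ 13.333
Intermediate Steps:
F(b) = -1 (F(b) = -3 + 2 = -1)
C(h) = 6
l(N) = -5/3 (l(N) = (-1 + 6)/(-2 - 1) = 5/(-3) = 5*(-1/3) = -5/3)
I(R) = 4/3 (I(R) = 3 - 5/3 = 4/3)
M = -4
I(-4)*(M + 14) = 4*(-4 + 14)/3 = (4/3)*10 = 40/3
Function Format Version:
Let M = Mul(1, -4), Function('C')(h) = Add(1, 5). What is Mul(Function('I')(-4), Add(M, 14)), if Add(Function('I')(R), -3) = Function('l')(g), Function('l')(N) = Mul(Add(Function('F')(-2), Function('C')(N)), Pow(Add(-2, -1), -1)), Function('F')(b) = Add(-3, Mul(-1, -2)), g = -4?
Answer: Rational(40, 3) ≈ 13.333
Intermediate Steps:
Function('F')(b) = -1 (Function('F')(b) = Add(-3, 2) = -1)
Function('C')(h) = 6
Function('l')(N) = Rational(-5, 3) (Function('l')(N) = Mul(Add(-1, 6), Pow(Add(-2, -1), -1)) = Mul(5, Pow(-3, -1)) = Mul(5, Rational(-1, 3)) = Rational(-5, 3))
Function('I')(R) = Rational(4, 3) (Function('I')(R) = Add(3, Rational(-5, 3)) = Rational(4, 3))
M = -4
Mul(Function('I')(-4), Add(M, 14)) = Mul(Rational(4, 3), Add(-4, 14)) = Mul(Rational(4, 3), 10) = Rational(40, 3)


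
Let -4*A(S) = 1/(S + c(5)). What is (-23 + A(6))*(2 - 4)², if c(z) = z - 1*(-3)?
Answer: -1289/14 ≈ -92.071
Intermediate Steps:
c(z) = 3 + z (c(z) = z + 3 = 3 + z)
A(S) = -1/(4*(8 + S)) (A(S) = -1/(4*(S + (3 + 5))) = -1/(4*(S + 8)) = -1/(4*(8 + S)))
(-23 + A(6))*(2 - 4)² = (-23 - 1/(32 + 4*6))*(2 - 4)² = (-23 - 1/(32 + 24))*(-2)² = (-23 - 1/56)*4 = -1289/56*4 = -1289/14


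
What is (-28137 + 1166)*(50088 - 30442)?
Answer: -529872266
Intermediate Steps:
(-28137 + 1166)*(50088 - 30442) = -26971*19646 = -529872266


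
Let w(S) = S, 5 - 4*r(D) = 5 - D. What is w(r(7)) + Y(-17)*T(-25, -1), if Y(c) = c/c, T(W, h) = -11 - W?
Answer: 63/4 ≈ 15.750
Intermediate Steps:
r(D) = D/4 (r(D) = 5/4 - (5 - D)/4 = 5/4 + (-5/4 + D/4) = D/4)
Y(c) = 1
w(r(7)) + Y(-17)*T(-25, -1) = (¼)*7 + 1*(-11 - 1*(-25)) = 7/4 + 1*(-11 + 25) = 7/4 + 1*14 = 7/4 + 14 = 63/4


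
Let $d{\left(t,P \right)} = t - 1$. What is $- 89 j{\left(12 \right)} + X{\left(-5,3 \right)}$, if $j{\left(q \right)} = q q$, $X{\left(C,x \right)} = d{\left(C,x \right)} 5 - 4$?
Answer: $-12850$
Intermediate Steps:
$d{\left(t,P \right)} = -1 + t$
$X{\left(C,x \right)} = -9 + 5 C$ ($X{\left(C,x \right)} = \left(-1 + C\right) 5 - 4 = \left(-5 + 5 C\right) - 4 = -9 + 5 C$)
$j{\left(q \right)} = q^{2}$
$- 89 j{\left(12 \right)} + X{\left(-5,3 \right)} = - 89 \cdot 12^{2} + \left(-9 + 5 \left(-5\right)\right) = \left(-89\right) 144 - 34 = -12816 - 34 = -12850$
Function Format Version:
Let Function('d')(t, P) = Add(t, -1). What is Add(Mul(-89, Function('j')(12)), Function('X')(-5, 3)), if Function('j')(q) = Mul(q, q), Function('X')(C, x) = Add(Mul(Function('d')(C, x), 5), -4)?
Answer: -12850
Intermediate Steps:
Function('d')(t, P) = Add(-1, t)
Function('X')(C, x) = Add(-9, Mul(5, C)) (Function('X')(C, x) = Add(Mul(Add(-1, C), 5), -4) = Add(Add(-5, Mul(5, C)), -4) = Add(-9, Mul(5, C)))
Function('j')(q) = Pow(q, 2)
Add(Mul(-89, Function('j')(12)), Function('X')(-5, 3)) = Add(Mul(-89, Pow(12, 2)), Add(-9, Mul(5, -5))) = Add(Mul(-89, 144), Add(-9, -25)) = Add(-12816, -34) = -12850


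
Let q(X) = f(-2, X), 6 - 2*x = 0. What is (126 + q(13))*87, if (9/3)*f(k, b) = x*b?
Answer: 12093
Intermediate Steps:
x = 3 (x = 3 - ½*0 = 3 + 0 = 3)
f(k, b) = b (f(k, b) = (3*b)/3 = b)
q(X) = X
(126 + q(13))*87 = (126 + 13)*87 = 139*87 = 12093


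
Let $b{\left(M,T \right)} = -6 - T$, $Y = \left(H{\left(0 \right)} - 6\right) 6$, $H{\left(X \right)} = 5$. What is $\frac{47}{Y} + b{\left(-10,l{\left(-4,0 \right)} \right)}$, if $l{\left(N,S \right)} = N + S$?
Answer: $- \frac{59}{6} \approx -9.8333$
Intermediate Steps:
$Y = -6$ ($Y = \left(5 - 6\right) 6 = \left(-1\right) 6 = -6$)
$\frac{47}{Y} + b{\left(-10,l{\left(-4,0 \right)} \right)} = \frac{47}{-6} - 2 = 47 \left(- \frac{1}{6}\right) - 2 = - \frac{47}{6} + \left(-6 + 4\right) = - \frac{47}{6} - 2 = - \frac{59}{6}$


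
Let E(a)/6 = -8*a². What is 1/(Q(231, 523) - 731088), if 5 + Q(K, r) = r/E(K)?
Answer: -2561328/1872568972027 ≈ -1.3678e-6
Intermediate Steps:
E(a) = -48*a² (E(a) = 6*(-8*a²) = -48*a²)
Q(K, r) = -5 - r/(48*K²) (Q(K, r) = -5 + r/((-48*K²)) = -5 + r*(-1/(48*K²)) = -5 - r/(48*K²))
1/(Q(231, 523) - 731088) = 1/((-5 - 1/48*523/231²) - 731088) = 1/((-5 - 1/48*523*1/53361) - 731088) = 1/((-5 - 523/2561328) - 731088) = 1/(-12807163/2561328 - 731088) = 1/(-1872568972027/2561328) = -2561328/1872568972027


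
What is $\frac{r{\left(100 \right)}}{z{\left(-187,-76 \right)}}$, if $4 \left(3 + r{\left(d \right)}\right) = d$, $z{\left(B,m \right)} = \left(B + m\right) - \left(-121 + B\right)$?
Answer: $\frac{22}{45} \approx 0.48889$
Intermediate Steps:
$z{\left(B,m \right)} = 121 + m$
$r{\left(d \right)} = -3 + \frac{d}{4}$
$\frac{r{\left(100 \right)}}{z{\left(-187,-76 \right)}} = \frac{-3 + \frac{1}{4} \cdot 100}{121 - 76} = \frac{-3 + 25}{45} = 22 \cdot \frac{1}{45} = \frac{22}{45}$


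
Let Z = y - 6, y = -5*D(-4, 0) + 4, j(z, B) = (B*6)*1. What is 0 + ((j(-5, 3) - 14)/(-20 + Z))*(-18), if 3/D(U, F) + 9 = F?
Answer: 216/61 ≈ 3.5410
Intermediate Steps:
D(U, F) = 3/(-9 + F)
j(z, B) = 6*B (j(z, B) = (6*B)*1 = 6*B)
y = 17/3 (y = -15/(-9 + 0) + 4 = -15/(-9) + 4 = -15*(-1)/9 + 4 = -5*(-⅓) + 4 = 5/3 + 4 = 17/3 ≈ 5.6667)
Z = -⅓ (Z = 17/3 - 6 = -⅓ ≈ -0.33333)
0 + ((j(-5, 3) - 14)/(-20 + Z))*(-18) = 0 + ((6*3 - 14)/(-20 - ⅓))*(-18) = 0 + ((18 - 14)/(-61/3))*(-18) = 0 + (4*(-3/61))*(-18) = 0 - 12/61*(-18) = 0 + 216/61 = 216/61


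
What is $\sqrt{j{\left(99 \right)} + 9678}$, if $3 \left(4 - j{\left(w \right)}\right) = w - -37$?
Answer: $\frac{7 \sqrt{1770}}{3} \approx 98.167$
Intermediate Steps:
$j{\left(w \right)} = - \frac{25}{3} - \frac{w}{3}$ ($j{\left(w \right)} = 4 - \frac{w - -37}{3} = 4 - \frac{w + 37}{3} = 4 - \frac{37 + w}{3} = 4 - \left(\frac{37}{3} + \frac{w}{3}\right) = - \frac{25}{3} - \frac{w}{3}$)
$\sqrt{j{\left(99 \right)} + 9678} = \sqrt{\left(- \frac{25}{3} - 33\right) + 9678} = \sqrt{- \frac{124}{3} + 9678} = \sqrt{\frac{28910}{3}} = \frac{7 \sqrt{1770}}{3}$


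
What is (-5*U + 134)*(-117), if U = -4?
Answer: -18018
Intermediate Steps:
(-5*U + 134)*(-117) = (-5*(-4) + 134)*(-117) = (20 + 134)*(-117) = 154*(-117) = -18018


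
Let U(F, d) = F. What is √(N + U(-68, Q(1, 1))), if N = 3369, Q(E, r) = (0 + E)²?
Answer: √3301 ≈ 57.454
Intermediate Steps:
Q(E, r) = E²
√(N + U(-68, Q(1, 1))) = √(3369 - 68) = √3301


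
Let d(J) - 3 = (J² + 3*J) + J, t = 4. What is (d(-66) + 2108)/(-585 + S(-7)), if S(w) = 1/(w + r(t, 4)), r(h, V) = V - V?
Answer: -43421/4096 ≈ -10.601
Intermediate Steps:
r(h, V) = 0
d(J) = 3 + J² + 4*J (d(J) = 3 + ((J² + 3*J) + J) = 3 + (J² + 4*J) = 3 + J² + 4*J)
S(w) = 1/w (S(w) = 1/(w + 0) = 1/w)
(d(-66) + 2108)/(-585 + S(-7)) = ((3 + (-66)² + 4*(-66)) + 2108)/(-585 + 1/(-7)) = ((3 + 4356 - 264) + 2108)/(-585 - ⅐) = (4095 + 2108)/(-4096/7) = 6203*(-7/4096) = -43421/4096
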